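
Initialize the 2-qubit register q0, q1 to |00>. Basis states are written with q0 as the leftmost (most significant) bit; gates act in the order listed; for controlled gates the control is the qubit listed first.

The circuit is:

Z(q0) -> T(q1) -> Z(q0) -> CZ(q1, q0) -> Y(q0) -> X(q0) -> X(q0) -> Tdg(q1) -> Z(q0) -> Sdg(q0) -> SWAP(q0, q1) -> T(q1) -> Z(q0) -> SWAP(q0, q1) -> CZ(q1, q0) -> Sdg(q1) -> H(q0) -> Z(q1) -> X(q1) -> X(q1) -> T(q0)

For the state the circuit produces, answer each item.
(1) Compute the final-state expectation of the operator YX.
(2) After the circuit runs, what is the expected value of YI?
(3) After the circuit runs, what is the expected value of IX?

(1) In the final state, YX has expectation 0.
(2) The expectation value of YI is -sqrt(2)/2.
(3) The observable IX averages to 0.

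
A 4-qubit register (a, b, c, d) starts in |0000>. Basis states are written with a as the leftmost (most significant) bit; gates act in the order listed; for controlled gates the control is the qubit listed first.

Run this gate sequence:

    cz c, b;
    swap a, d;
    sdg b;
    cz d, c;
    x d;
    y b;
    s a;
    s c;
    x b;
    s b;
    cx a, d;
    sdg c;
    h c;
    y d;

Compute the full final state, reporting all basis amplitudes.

After the circuit, the state carries amplitude sqrt(2)/2 on |0000>, sqrt(2)/2 on |0010>, and 0 on every other basis state.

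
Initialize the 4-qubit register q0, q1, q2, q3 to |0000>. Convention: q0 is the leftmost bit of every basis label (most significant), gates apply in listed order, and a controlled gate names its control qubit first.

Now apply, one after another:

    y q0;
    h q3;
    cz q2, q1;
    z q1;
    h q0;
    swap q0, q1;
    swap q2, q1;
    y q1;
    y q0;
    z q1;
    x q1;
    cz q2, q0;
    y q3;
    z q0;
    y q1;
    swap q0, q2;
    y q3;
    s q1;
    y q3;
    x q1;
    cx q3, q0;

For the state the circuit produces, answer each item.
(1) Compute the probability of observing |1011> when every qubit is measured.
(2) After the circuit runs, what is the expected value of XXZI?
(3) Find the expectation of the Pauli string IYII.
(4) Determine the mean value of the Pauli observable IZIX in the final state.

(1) Outcome |1011> occurs with probability 1/4.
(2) In the final state, XXZI has expectation 0.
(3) The expectation value of IYII is 0.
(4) In the final state, IZIX has expectation -1.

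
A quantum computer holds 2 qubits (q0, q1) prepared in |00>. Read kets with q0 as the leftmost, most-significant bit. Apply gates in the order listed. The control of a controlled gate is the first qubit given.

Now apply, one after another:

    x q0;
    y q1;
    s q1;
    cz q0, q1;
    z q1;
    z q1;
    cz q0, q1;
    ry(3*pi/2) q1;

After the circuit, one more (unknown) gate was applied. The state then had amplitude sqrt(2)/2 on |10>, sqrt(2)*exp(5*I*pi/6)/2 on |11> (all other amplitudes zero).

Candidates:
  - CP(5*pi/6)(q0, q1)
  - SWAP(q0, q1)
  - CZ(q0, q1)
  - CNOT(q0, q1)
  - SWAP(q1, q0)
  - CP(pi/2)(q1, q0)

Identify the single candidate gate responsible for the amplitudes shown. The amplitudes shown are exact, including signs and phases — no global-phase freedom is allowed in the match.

The unique candidate consistent with the amplitudes is CP(5*pi/6)(q0, q1). Key observation: steps 4-7 multiply out to the identity, so the circuit reduces to the remaining gates.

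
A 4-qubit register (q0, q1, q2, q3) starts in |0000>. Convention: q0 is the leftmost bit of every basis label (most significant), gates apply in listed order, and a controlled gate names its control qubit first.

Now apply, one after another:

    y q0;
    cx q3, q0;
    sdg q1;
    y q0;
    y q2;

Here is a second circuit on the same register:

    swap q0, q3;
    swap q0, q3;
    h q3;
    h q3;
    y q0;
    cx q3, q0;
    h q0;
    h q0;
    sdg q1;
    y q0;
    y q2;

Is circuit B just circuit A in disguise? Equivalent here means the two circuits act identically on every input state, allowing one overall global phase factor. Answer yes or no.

Yes: on every input state the two circuits agree up to one overall phase factor.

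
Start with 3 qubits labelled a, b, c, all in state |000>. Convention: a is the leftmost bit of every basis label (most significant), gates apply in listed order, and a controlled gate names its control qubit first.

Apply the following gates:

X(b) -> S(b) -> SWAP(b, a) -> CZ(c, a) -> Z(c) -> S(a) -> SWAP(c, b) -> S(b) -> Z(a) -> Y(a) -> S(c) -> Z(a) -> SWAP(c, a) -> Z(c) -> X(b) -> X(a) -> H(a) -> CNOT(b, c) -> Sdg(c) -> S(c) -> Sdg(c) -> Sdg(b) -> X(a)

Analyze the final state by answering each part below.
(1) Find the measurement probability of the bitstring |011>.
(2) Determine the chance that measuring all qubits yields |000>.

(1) A full measurement returns |011> with probability 1/2.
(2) A full measurement returns |000> with probability 0.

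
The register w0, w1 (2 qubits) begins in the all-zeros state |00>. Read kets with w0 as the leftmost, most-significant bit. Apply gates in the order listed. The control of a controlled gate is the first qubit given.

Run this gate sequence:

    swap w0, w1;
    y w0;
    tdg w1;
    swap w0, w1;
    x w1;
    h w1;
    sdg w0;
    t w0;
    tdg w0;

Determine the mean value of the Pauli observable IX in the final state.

In the final state, IX has expectation 1.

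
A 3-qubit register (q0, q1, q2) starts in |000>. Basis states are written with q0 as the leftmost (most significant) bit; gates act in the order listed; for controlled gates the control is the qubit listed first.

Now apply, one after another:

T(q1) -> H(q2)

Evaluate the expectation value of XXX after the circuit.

In the final state, XXX has expectation 0.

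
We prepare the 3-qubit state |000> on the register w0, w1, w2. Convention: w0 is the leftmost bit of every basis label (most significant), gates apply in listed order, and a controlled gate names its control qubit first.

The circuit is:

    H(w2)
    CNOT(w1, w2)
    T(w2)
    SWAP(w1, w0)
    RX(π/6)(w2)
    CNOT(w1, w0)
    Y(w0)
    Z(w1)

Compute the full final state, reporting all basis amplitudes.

After the circuit, the state carries amplitude -exp(I*pi/4)/4 + I/4 + sqrt(3)*exp(I*pi/4)/4 + sqrt(3)*I/4 on |100>, -1/4 + sqrt(3)/4 + exp(3*I*pi/4)/4 + sqrt(3)*exp(3*I*pi/4)/4 on |101>, and 0 on every other basis state.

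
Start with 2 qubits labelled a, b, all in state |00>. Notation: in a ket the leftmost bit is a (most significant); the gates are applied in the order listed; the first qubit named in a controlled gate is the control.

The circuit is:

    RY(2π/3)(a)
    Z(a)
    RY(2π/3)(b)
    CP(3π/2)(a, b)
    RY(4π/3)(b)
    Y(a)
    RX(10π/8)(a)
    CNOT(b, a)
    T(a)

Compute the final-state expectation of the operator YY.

The observable YY averages to -3*sqrt(6)/16 + 3*sqrt(3)/32 + 3/16.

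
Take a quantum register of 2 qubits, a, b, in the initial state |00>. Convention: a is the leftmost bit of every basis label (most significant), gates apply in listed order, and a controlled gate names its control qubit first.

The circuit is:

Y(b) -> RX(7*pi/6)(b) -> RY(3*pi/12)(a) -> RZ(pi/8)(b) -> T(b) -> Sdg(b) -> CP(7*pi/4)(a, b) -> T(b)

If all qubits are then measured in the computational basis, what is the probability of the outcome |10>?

Outcome |10> occurs with probability -sqrt(2)/8 - sqrt(6)/16 + sqrt(3)/8 + 1/4.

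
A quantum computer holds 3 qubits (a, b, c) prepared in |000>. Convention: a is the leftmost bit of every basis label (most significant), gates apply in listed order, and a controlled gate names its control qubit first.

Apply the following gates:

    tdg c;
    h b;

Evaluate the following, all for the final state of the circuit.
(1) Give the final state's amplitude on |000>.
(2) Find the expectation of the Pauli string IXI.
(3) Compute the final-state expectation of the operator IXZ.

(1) |000> carries amplitude sqrt(2)/2 in the final state.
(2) The observable IXI averages to 1.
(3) In the final state, IXZ has expectation 1.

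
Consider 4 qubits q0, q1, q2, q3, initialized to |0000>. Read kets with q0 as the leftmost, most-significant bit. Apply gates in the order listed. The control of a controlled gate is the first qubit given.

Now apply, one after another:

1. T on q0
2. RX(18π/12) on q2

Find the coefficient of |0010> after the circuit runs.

The final state's coefficient on |0010> equals -sqrt(2)*I/2.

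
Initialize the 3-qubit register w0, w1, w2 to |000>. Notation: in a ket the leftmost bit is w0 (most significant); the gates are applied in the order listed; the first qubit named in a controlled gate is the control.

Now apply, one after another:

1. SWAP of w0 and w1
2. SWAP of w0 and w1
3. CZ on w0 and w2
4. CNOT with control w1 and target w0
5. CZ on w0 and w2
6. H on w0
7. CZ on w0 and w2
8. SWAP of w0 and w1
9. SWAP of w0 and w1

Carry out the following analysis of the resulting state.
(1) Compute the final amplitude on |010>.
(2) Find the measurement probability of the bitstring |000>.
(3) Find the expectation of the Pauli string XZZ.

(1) The final state's coefficient on |010> equals 0.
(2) Outcome |000> occurs with probability 1/2.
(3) In the final state, XZZ has expectation 1.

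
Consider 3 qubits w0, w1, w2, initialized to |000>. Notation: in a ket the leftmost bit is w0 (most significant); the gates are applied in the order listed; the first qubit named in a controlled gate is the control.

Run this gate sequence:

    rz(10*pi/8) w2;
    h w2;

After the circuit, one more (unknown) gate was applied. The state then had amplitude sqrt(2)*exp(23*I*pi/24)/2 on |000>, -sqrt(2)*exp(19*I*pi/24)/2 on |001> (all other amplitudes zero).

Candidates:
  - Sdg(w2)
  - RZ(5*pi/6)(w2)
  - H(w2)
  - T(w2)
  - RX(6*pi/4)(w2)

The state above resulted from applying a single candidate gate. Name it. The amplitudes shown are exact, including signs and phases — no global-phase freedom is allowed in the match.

The unique candidate consistent with the amplitudes is RZ(5*pi/6)(w2).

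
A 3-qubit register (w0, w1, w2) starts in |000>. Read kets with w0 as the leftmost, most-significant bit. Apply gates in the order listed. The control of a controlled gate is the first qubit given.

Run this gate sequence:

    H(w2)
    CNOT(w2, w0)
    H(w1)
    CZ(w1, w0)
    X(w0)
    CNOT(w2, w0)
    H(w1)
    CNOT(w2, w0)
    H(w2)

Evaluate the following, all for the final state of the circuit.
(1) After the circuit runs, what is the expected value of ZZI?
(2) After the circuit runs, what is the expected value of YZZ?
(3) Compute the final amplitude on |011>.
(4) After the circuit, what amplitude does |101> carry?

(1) In the final state, ZZI has expectation -1.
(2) The observable YZZ averages to 0.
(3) The final state's coefficient on |011> equals -1/2.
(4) The amplitude on |101> is 1/2.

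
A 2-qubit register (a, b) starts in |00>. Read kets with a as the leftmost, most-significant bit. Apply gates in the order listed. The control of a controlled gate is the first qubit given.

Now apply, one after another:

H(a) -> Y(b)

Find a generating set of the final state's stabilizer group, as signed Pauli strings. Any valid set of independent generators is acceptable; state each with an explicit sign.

The stabilizer group can be generated by +XI, -IZ, among other valid generating sets.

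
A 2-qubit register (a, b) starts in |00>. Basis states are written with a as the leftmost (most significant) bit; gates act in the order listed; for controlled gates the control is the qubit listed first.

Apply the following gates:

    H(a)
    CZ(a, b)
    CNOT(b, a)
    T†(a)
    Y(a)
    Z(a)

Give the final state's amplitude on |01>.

The amplitude on |01> is 0.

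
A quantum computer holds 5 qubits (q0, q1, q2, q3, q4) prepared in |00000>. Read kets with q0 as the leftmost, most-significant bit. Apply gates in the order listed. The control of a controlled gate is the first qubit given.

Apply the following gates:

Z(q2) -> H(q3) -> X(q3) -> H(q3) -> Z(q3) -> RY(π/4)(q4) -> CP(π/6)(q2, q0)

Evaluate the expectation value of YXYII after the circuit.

The observable YXYII averages to 0. Key observation: steps 2-5 multiply out to the identity, so the circuit reduces to the remaining gates.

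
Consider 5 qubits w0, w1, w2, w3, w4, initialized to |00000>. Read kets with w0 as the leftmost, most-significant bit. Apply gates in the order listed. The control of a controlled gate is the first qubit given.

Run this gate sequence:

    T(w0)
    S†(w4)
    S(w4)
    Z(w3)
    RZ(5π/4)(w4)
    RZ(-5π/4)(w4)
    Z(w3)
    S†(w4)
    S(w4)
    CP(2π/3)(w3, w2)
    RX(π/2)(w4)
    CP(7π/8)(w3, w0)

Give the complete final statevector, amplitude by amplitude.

The resulting statevector has amplitude sqrt(2)/2 on |00000>, -sqrt(2)*I/2 on |00001>, and 0 on every other basis state. Key observation: steps 2-9 multiply out to the identity, so the circuit reduces to the remaining gates.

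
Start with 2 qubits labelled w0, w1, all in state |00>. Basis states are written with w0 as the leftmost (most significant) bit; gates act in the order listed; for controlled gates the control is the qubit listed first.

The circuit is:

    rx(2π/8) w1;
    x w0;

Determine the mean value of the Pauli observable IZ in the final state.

The expectation value of IZ is sqrt(2)/2.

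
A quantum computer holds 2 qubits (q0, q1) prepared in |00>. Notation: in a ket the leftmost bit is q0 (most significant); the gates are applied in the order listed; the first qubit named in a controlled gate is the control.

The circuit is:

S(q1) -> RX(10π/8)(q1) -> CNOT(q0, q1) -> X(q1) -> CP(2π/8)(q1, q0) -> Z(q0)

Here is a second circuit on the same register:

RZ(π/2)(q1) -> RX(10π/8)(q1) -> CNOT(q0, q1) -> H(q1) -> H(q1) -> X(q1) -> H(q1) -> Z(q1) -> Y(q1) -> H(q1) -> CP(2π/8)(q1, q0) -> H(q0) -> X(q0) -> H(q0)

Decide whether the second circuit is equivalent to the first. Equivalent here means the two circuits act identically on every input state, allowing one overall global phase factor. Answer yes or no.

No: there is an input state on which the two circuits produce genuinely different outputs (not merely differing by a phase).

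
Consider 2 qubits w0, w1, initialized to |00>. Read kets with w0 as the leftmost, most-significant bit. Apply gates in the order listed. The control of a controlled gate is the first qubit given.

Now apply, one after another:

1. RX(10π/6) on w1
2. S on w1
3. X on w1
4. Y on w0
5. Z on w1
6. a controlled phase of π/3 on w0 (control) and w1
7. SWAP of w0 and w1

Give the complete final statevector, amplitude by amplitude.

After the circuit, the state carries amplitude 0 on |00>, I/2 on |01>, 0 on |10>, sqrt(3)*exp(5*I*pi/6)/2 on |11>.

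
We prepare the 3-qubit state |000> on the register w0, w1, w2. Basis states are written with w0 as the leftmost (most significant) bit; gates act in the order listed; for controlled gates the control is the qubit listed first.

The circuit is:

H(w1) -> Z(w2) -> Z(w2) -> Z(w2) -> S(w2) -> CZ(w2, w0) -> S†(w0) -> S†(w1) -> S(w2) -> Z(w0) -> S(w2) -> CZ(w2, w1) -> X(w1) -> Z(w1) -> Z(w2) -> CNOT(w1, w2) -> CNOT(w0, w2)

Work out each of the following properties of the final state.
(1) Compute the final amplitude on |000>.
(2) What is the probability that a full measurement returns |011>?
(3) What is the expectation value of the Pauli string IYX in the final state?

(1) |000> carries amplitude -sqrt(2)*I/2 in the final state.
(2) A full measurement returns |011> with probability 1/2.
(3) The expectation value of IYX is -1.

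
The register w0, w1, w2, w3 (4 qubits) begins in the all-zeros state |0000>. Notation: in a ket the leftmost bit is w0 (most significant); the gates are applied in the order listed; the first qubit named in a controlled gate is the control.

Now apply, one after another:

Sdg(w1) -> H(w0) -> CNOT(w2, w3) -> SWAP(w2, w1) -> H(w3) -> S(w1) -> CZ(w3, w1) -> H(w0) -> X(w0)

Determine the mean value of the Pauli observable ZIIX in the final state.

The expectation value of ZIIX is -1.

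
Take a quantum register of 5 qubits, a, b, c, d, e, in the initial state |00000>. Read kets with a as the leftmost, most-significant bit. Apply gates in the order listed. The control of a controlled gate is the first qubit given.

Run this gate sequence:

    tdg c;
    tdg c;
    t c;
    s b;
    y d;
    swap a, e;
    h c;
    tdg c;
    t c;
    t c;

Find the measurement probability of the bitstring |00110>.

A full measurement returns |00110> with probability 1/2.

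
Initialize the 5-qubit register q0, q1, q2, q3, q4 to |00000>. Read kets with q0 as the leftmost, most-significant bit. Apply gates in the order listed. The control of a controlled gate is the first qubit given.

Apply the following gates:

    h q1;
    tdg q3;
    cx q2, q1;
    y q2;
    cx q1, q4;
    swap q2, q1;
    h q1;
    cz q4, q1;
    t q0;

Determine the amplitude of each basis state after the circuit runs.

The final amplitudes are I/2 on |00000>, I/2 on |00101>, -I/2 on |01000>, I/2 on |01101>, and 0 on every other basis state.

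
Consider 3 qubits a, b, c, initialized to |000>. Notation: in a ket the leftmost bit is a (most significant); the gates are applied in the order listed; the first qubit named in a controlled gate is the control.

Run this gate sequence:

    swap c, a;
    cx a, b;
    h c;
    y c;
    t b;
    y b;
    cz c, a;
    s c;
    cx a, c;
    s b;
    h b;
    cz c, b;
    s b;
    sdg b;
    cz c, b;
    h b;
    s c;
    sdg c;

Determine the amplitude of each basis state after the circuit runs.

After the circuit, the state carries amplitude sqrt(2)*I/2 on |010>, sqrt(2)/2 on |011>, and 0 on every other basis state. Key observation: steps 11-16 multiply out to the identity, so the circuit reduces to the remaining gates.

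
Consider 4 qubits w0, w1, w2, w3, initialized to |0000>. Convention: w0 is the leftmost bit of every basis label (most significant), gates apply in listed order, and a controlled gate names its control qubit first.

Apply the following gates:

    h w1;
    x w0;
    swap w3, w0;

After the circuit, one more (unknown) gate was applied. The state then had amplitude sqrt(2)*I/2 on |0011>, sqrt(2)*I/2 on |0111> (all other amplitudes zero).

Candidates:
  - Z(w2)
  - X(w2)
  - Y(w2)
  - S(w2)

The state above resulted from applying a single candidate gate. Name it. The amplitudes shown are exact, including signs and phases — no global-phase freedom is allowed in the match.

It was Y(w2) that produced the state shown.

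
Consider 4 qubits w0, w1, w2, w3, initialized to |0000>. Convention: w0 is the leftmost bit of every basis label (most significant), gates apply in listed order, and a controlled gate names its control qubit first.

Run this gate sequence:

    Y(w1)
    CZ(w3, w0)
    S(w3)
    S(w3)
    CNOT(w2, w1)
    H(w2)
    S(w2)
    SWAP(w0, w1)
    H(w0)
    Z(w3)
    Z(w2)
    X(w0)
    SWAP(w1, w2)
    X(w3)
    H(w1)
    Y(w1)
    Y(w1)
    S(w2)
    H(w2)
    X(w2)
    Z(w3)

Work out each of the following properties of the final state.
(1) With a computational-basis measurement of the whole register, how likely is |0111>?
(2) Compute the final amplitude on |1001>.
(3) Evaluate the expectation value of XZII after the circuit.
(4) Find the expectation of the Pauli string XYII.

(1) The probability of measuring |0111> is 1/8.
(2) |1001> carries amplitude -1/4 - I/4 in the final state.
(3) In the final state, XZII has expectation 0.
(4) In the final state, XYII has expectation -1.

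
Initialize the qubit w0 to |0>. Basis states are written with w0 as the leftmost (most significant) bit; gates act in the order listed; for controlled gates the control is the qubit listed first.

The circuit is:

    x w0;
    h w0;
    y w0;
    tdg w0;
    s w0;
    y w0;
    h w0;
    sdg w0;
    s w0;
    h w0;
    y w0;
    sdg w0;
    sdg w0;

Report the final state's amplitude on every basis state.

After the circuit, the state carries amplitude sqrt(2)*I/2 on |0>, -sqrt(2)*exp(3*I*pi/4)/2 on |1>. Key observation: the block from step 5 through step 12 cancels to the identity and can be dropped.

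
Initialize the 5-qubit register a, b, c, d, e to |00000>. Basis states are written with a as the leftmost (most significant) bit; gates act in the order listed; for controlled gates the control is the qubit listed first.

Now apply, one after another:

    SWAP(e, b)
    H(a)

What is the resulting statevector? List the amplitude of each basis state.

After the circuit, the state carries amplitude sqrt(2)/2 on |00000>, sqrt(2)/2 on |10000>, and 0 on every other basis state.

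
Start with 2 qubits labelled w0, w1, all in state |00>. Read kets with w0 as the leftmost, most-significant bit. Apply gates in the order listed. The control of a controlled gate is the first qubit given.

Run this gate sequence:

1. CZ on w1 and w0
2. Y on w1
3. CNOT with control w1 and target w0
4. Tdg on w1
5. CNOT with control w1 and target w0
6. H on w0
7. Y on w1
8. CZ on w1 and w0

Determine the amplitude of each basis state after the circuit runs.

The resulting statevector has amplitude -sqrt(2)*exp(3*I*pi/4)/2 on |00>, 0 on |01>, -sqrt(2)*exp(3*I*pi/4)/2 on |10>, 0 on |11>.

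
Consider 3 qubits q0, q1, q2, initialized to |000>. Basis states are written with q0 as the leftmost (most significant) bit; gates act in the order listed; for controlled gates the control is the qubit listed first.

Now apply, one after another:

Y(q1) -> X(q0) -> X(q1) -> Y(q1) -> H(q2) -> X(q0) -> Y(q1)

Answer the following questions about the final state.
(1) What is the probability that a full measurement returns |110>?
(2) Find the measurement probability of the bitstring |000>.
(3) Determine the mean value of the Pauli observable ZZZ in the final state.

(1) A full measurement returns |110> with probability 0.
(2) The probability of measuring |000> is 1/2.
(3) The observable ZZZ averages to 0.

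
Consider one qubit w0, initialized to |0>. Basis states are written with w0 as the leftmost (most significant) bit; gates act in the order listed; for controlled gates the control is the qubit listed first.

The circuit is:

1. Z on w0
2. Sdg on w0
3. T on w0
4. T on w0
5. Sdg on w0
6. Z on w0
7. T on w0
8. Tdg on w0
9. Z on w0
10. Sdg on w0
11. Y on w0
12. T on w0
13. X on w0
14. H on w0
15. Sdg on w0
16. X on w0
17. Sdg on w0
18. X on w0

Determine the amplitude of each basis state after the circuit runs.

The final amplitudes are sqrt(2)*exp(I*pi/4)/2 on |0>, sqrt(2)*exp(I*pi/4)/2 on |1>.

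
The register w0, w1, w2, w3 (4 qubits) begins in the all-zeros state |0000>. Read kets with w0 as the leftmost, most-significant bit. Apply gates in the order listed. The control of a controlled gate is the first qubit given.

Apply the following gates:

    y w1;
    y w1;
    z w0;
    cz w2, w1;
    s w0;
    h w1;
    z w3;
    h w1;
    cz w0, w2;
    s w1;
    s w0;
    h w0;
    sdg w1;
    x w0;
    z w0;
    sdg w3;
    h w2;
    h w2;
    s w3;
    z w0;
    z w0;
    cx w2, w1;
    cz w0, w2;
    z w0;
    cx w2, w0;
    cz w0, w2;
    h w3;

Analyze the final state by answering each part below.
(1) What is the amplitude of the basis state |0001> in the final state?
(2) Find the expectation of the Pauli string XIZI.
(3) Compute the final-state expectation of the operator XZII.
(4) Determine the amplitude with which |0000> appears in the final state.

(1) |0001> carries amplitude 1/2 in the final state. Key observation: gates 15-20 undo each other exactly, leaving only the rest of the circuit to track.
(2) In the final state, XIZI has expectation 1.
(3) The observable XZII averages to 1.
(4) The amplitude on |0000> is 1/2.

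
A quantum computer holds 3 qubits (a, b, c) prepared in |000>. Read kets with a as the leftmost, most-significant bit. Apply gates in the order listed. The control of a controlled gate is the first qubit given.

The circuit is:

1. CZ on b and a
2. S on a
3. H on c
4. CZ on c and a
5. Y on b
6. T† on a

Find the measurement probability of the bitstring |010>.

The probability of measuring |010> is 1/2.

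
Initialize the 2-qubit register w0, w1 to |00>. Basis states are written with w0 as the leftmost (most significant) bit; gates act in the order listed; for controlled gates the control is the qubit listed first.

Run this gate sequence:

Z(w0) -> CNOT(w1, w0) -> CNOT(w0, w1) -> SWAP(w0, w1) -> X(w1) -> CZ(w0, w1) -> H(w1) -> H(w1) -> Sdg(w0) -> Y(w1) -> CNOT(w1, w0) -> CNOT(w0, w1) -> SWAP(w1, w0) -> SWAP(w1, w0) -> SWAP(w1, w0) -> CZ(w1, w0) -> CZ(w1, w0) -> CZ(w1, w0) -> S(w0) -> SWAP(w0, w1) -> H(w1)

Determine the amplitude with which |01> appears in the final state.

The final state's coefficient on |01> equals -sqrt(2)*I/2. Key observation: steps 14-15 multiply out to the identity, so the circuit reduces to the remaining gates.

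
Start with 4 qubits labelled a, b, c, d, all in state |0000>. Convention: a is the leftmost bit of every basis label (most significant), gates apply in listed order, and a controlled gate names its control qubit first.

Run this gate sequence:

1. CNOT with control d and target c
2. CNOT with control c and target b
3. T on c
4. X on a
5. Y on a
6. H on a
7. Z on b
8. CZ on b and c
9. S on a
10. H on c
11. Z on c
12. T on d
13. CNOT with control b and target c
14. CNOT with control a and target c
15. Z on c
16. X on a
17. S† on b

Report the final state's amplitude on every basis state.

The final amplitudes are -1/2 on |0000>, -1/2 on |0010>, -I/2 on |1000>, -I/2 on |1010>, and 0 on every other basis state.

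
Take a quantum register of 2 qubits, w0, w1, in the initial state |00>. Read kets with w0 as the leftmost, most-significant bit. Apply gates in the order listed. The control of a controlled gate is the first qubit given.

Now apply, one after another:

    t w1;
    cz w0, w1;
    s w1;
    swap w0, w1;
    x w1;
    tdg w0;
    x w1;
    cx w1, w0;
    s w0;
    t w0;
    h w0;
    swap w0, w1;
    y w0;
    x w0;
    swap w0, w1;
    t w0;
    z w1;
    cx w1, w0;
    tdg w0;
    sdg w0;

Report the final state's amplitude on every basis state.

After the circuit, the state carries amplitude sqrt(2)*I/2 on |00>, 0 on |01>, sqrt(2)/2 on |10>, 0 on |11>.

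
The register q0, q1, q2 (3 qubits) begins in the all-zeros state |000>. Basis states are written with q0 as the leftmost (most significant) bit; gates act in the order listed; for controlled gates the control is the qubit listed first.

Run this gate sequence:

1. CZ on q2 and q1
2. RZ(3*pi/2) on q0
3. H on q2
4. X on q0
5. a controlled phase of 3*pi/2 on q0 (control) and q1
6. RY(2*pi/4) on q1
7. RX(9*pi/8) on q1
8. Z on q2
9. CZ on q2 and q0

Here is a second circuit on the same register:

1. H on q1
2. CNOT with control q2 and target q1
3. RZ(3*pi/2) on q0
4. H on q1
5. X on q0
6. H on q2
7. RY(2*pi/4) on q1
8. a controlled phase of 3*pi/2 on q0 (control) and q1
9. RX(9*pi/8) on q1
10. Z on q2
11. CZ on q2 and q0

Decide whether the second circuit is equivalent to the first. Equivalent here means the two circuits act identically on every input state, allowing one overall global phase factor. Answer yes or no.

No: there is an input state on which the two circuits produce genuinely different outputs (not merely differing by a phase).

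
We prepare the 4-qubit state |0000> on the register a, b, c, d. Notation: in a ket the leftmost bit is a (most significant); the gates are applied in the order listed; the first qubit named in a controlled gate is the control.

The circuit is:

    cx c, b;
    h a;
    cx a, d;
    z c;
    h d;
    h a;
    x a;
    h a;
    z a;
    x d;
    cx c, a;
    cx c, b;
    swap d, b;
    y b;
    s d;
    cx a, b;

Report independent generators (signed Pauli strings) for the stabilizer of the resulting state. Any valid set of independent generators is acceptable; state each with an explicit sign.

One valid set of independent stabilizer generators is +XZII, -ZXII, +IIZI, +IIIZ (any independent generating set of the same group is equally correct). Key observation: steps 6-9 multiply out to the identity, so the circuit reduces to the remaining gates.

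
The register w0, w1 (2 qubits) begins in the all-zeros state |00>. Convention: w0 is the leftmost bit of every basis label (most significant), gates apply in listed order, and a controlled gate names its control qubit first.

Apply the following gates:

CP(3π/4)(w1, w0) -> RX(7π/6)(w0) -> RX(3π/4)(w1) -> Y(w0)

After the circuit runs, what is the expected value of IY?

In the final state, IY has expectation -sqrt(2)/2.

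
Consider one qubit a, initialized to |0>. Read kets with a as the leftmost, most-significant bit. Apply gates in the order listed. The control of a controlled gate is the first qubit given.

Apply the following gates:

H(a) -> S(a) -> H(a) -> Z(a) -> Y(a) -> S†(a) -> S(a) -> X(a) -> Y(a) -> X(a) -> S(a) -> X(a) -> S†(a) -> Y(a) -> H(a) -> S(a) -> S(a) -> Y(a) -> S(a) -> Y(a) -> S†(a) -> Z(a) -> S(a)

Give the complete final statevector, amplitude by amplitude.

After the circuit, the state carries amplitude -sqrt(2)/2 on |0>, sqrt(2)/2 on |1>.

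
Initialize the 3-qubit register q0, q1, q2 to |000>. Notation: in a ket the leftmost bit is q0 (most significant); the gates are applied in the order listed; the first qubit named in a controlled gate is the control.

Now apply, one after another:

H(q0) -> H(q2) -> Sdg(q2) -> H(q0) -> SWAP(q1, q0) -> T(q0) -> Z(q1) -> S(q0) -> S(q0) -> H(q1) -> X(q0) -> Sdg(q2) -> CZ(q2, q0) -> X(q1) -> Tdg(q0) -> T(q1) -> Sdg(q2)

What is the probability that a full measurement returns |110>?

A full measurement returns |110> with probability 1/4.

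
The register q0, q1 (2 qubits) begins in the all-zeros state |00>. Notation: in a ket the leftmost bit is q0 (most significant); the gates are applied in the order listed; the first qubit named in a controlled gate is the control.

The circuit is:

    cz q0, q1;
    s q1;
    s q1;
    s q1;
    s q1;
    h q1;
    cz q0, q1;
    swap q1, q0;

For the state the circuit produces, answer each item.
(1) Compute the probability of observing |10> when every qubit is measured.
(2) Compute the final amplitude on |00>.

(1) Outcome |10> occurs with probability 1/2. Key observation: steps 2-5 multiply out to the identity, so the circuit reduces to the remaining gates.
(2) The final state's coefficient on |00> equals sqrt(2)/2.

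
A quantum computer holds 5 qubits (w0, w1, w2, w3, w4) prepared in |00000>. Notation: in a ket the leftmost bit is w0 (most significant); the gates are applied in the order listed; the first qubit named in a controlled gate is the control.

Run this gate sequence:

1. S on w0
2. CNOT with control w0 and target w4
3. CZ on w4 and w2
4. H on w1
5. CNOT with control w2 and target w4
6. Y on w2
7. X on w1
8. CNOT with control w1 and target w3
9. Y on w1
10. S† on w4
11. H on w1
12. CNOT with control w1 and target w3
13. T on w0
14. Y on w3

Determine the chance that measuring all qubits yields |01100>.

Outcome |01100> occurs with probability 1/4.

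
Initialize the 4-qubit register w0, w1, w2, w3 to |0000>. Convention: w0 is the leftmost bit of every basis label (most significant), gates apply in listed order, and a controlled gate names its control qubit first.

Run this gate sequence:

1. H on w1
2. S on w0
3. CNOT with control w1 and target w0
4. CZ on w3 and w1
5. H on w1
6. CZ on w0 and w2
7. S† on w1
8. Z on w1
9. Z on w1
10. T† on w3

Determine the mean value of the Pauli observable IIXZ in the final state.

The expectation value of IIXZ is 0.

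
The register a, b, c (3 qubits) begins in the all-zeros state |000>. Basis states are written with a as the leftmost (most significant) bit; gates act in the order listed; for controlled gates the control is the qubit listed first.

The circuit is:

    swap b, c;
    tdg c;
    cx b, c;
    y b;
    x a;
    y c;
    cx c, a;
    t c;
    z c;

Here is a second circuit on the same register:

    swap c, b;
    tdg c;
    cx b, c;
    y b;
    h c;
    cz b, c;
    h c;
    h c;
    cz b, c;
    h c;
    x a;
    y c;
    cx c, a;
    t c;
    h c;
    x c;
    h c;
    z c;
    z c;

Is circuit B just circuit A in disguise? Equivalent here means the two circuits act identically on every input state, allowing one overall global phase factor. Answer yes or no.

Yes, they are equivalent — the unitaries differ by at most a global phase.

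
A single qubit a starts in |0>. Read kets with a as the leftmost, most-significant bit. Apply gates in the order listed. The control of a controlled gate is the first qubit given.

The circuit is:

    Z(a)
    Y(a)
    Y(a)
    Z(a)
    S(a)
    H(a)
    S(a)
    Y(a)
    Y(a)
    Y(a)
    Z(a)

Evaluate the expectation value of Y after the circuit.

The expectation value of Y is -1.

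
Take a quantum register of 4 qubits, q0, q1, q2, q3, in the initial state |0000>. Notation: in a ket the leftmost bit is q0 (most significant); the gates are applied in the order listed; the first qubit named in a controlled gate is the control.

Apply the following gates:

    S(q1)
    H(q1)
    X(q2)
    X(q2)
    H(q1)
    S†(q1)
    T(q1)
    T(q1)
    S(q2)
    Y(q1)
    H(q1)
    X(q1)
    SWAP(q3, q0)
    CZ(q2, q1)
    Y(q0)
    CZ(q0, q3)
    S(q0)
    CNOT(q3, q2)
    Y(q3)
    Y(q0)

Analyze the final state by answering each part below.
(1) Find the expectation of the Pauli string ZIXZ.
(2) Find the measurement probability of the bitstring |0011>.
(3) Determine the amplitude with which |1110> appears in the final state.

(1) The expectation value of ZIXZ is 0.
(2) The probability of measuring |0011> is 0.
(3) |1110> carries amplitude 0 in the final state.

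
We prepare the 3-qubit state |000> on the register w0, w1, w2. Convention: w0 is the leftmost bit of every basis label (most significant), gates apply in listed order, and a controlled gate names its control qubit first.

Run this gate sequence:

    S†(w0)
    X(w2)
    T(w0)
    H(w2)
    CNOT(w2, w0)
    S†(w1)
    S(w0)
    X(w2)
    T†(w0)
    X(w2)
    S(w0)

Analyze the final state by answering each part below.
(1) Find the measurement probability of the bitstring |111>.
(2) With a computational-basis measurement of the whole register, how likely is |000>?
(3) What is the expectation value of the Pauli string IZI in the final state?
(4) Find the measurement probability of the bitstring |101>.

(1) A full measurement returns |111> with probability 0.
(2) The probability of measuring |000> is 1/2.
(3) The expectation value of IZI is 1.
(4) A full measurement returns |101> with probability 1/2.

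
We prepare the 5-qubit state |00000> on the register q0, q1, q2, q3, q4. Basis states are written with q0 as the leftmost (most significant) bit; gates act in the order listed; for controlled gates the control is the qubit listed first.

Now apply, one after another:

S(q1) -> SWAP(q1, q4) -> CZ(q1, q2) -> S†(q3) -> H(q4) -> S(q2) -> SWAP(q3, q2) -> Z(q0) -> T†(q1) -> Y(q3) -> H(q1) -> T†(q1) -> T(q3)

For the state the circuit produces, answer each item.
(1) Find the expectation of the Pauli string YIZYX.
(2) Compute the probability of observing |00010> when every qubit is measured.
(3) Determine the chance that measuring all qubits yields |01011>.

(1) The observable YIZYX averages to 0.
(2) Outcome |00010> occurs with probability 1/4.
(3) Outcome |01011> occurs with probability 1/4.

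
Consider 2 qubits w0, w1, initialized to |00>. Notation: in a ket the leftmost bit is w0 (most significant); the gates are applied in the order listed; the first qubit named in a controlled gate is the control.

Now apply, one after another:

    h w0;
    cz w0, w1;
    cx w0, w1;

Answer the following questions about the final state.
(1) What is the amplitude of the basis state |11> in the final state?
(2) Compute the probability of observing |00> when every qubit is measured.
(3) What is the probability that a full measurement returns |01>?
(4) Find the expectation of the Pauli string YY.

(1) The final state's coefficient on |11> equals sqrt(2)/2.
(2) The probability of measuring |00> is 1/2.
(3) The probability of measuring |01> is 0.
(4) The expectation value of YY is -1.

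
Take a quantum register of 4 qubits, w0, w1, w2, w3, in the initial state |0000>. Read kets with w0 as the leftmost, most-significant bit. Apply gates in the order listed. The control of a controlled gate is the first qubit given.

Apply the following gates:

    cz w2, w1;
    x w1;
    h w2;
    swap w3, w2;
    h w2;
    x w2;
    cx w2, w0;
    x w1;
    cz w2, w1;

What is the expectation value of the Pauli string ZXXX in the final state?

In the final state, ZXXX has expectation 0.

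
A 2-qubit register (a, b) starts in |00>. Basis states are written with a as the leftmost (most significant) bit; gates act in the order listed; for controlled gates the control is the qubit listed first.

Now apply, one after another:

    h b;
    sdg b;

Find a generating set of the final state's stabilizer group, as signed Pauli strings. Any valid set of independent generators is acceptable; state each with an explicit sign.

The final state is stabilized by the group generated by -IY, +ZI; other independent generating sets are equally valid.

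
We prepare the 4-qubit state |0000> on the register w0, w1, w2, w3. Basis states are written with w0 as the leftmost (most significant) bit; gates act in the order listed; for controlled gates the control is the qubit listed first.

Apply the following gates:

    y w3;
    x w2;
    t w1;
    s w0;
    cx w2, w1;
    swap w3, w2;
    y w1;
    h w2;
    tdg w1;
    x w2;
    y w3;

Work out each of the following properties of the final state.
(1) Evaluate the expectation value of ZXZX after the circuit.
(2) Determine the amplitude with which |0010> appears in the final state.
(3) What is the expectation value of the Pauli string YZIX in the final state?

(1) The expectation value of ZXZX is 0.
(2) |0010> carries amplitude -sqrt(2)*I/2 in the final state.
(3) The expectation value of YZIX is 0.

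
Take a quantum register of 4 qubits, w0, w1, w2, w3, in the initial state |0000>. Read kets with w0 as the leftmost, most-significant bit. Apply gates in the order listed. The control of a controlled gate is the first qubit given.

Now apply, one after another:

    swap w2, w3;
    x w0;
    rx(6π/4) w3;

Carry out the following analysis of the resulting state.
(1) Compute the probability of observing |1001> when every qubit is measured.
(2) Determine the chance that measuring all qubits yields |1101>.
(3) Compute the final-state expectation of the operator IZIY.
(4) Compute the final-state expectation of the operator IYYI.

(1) Outcome |1001> occurs with probability 1/2.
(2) The probability of measuring |1101> is 0.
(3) The expectation value of IZIY is 1.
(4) The observable IYYI averages to 0.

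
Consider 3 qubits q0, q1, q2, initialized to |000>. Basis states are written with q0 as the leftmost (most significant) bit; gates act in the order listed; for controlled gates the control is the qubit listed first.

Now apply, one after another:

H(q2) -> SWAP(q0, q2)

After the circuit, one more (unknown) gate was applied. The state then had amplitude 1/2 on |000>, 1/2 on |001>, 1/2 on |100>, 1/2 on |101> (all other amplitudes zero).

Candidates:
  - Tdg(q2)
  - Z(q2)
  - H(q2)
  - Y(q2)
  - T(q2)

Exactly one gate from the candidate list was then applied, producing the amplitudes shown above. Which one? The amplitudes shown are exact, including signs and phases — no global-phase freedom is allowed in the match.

It was H(q2) that produced the state shown.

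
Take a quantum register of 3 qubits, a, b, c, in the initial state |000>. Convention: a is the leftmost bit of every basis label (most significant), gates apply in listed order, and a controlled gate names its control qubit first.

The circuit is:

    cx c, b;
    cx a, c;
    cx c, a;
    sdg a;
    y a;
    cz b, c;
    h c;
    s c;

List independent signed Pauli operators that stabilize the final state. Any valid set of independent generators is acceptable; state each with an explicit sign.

One valid set of independent stabilizer generators is +IIY, -ZII, +IZI (any independent generating set of the same group is equally correct).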